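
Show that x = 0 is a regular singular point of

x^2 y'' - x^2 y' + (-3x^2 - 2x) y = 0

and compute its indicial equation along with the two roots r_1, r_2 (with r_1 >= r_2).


Divide by x^2 to reach normal form y'' + P_1(x) y' + P_2(x) y = 0 with P_1(x) = -1 and P_2(x) = -3 - 2/x.
x = 0 is a singular point because the y-coefficient -3 - 2/x has a pole at x = 0.
It is a regular singular point because x P_1(x) = p(x) = -x and x^2 P_2(x) = q(x) = -3x^2 - 2x are polynomials, hence analytic at x = 0.
p(0) = 0,  q(0) = 0.
Indicial equation: r(r-1) + p(0) r + q(0) = 0, i.e. r^2 + (p(0) - 1) r + q(0) = 0, i.e. r^2 - 1 r = 0.
Discriminant: (-1)^2 - 4(0) = 1, so r = (1 ± 1)/2.
Solving: r_1 = 1, r_2 = 0.

indicial: r^2 - 1 r = 0; roots r_1 = 1, r_2 = 0


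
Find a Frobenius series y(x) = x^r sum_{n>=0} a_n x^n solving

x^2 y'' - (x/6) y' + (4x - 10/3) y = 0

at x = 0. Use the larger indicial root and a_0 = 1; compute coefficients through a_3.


Write in Frobenius form y'' + (p(x)/x) y' + (q(x)/x^2) y = 0:
  p(x) = -1/6,  q(x) = 4x - 10/3.
Indicial equation: r(r-1) + (-1/6) r + (-10/3) = 0 -> roots r_1 = 5/2, r_2 = -4/3.
Take r = r_1 = 5/2. Let y(x) = x^r sum_{n>=0} a_n x^n with a_0 = 1.
Substitute y = x^r sum a_n x^n and match x^{r+n}. The recurrence is
  D(n) a_n + 4 a_{n-1} = 0,  where D(n) = (r+n)(r+n-1) + (-1/6)(r+n) + (-10/3).
  a_n = -4 / D(n) * a_{n-1}.
Since the indicial polynomial factors as (r - r_1)(r - r_2), D(n) = (r_1 + n - r_1)(r_1 + n - r_2) = n(n + 23/6).
Evaluating step by step (a_0 = 1):
  n = 1: D(1) = 1(1 + 23/6) = 29/6; numerator = -4(1) = -4; a_1 = (-4)/(29/6) = -24/29
  n = 2: D(2) = 2(2 + 23/6) = 35/3; numerator = -4(-24/29) = 96/29; a_2 = (96/29)/(35/3) = 288/1015
  n = 3: D(3) = 3(3 + 23/6) = 41/2; numerator = -4(288/1015) = -1152/1015; a_3 = (-1152/1015)/(41/2) = -2304/41615

r = 5/2; a_0 = 1; a_1 = -24/29; a_2 = 288/1015; a_3 = -2304/41615


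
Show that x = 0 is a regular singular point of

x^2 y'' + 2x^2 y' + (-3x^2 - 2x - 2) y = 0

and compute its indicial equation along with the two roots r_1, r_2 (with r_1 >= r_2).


Divide by x^2 to reach normal form y'' + P_1(x) y' + P_2(x) y = 0 with P_1(x) = 2 and P_2(x) = -3 - 2/x - 2/x^2.
x = 0 is a singular point because the y-coefficient -3 - 2/x - 2/x^2 has a pole at x = 0.
It is a regular singular point because x P_1(x) = p(x) = 2x and x^2 P_2(x) = q(x) = -3x^2 - 2x - 2 are polynomials, hence analytic at x = 0.
p(0) = 0,  q(0) = -2.
Indicial equation: r(r-1) + p(0) r + q(0) = 0, i.e. r^2 + (p(0) - 1) r + q(0) = 0, i.e. r^2 - 1 r - 2 = 0.
Discriminant: (-1)^2 - 4(-2) = 9, so r = (1 ± 3)/2.
Solving: r_1 = 2, r_2 = -1.

indicial: r^2 - 1 r - 2 = 0; roots r_1 = 2, r_2 = -1


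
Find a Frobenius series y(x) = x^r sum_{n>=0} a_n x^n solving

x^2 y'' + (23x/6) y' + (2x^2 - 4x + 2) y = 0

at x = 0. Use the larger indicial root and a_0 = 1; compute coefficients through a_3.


Write in Frobenius form y'' + (p(x)/x) y' + (q(x)/x^2) y = 0:
  p(x) = 23/6,  q(x) = 2x^2 - 4x + 2.
Indicial equation: r(r-1) + (23/6) r + (2) = 0 -> roots r_1 = -4/3, r_2 = -3/2.
Take r = r_1 = -4/3. Let y(x) = x^r sum_{n>=0} a_n x^n with a_0 = 1.
Substitute y = x^r sum a_n x^n and match x^{r+n}. The recurrence is
  D(n) a_n - 4 a_{n-1} + 2 a_{n-2} = 0,  where D(n) = (r+n)(r+n-1) + (23/6)(r+n) + (2).
  a_n = [4 a_{n-1} - 2 a_{n-2}] / D(n).
Since the indicial polynomial factors as (r - r_1)(r - r_2), D(n) = (r_1 + n - r_1)(r_1 + n - r_2) = n(n + 1/6).
Evaluating step by step (a_0 = 1):
  n = 1: D(1) = 1(1 + 1/6) = 7/6; numerator = 4(1) = 4; a_1 = (4)/(7/6) = 24/7
  n = 2: D(2) = 2(2 + 1/6) = 13/3; numerator = 4(24/7) - 2(1) = 82/7; a_2 = (82/7)/(13/3) = 246/91
  n = 3: D(3) = 3(3 + 1/6) = 19/2; numerator = 4(246/91) - 2(24/7) = 360/91; a_3 = (360/91)/(19/2) = 720/1729

r = -4/3; a_0 = 1; a_1 = 24/7; a_2 = 246/91; a_3 = 720/1729


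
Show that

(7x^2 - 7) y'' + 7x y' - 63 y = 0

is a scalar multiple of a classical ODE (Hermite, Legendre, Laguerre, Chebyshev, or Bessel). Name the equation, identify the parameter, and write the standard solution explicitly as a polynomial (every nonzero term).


All three coefficients share the factor -7; dividing through by -7 gives  (1 - x^2) y'' - x y' + 9 y = 0.
This matches the Chebyshev equation (1 - x^2) y'' - x y' + n^2 y = 0 (note the -x y' term, not -2x y') with n^2 = 9, so n = 3; the polynomial solution is T_3(x).
With y = sum_k a_k x^k, matching x^k gives (k+2)(k+1) a_{k+2} = (k^2 - n^2) a_k = (k - 3)(k + 3) a_k. The right side vanishes at k = 3, so the series with the parity of 3 terminates at degree 3.
Standard normalization: leading coefficient of T_n is 2^(n-1), so a_3 = 2^2 = 4. Work downward with a_k = (k+1)(k+2) a_{k+2} / ((k - 3)(k + 3)):
  a_1 = (2)(3)(4) / ((1 - 3)(1 + 3)) = 24/(-8) = -3
Hence T_3(x) = 4 x^3 - 3 x.

T_3(x); series = 4 x^3 - 3 x


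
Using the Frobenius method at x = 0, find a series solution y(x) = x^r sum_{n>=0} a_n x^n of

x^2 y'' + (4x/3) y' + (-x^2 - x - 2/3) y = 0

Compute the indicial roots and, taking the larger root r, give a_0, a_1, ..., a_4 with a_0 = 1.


Write in Frobenius form y'' + (p(x)/x) y' + (q(x)/x^2) y = 0:
  p(x) = 4/3,  q(x) = -x^2 - x - 2/3.
Indicial equation: r(r-1) + (4/3) r + (-2/3) = 0 -> roots r_1 = 2/3, r_2 = -1.
Take r = r_1 = 2/3. Let y(x) = x^r sum_{n>=0} a_n x^n with a_0 = 1.
Substitute y = x^r sum a_n x^n and match x^{r+n}. The recurrence is
  D(n) a_n - 1 a_{n-1} - 1 a_{n-2} = 0,  where D(n) = (r+n)(r+n-1) + (4/3)(r+n) + (-2/3).
  a_n = [1 a_{n-1} + 1 a_{n-2}] / D(n).
Since the indicial polynomial factors as (r - r_1)(r - r_2), D(n) = (r_1 + n - r_1)(r_1 + n - r_2) = n(n + 5/3).
Evaluating step by step (a_0 = 1):
  n = 1: D(1) = 1(1 + 5/3) = 8/3; numerator = 1(1) = 1; a_1 = (1)/(8/3) = 3/8
  n = 2: D(2) = 2(2 + 5/3) = 22/3; numerator = 1(3/8) + 1(1) = 11/8; a_2 = (11/8)/(22/3) = 3/16
  n = 3: D(3) = 3(3 + 5/3) = 14; numerator = 1(3/16) + 1(3/8) = 9/16; a_3 = (9/16)/(14) = 9/224
  n = 4: D(4) = 4(4 + 5/3) = 68/3; numerator = 1(9/224) + 1(3/16) = 51/224; a_4 = (51/224)/(68/3) = 9/896

r = 2/3; a_0 = 1; a_1 = 3/8; a_2 = 3/16; a_3 = 9/224; a_4 = 9/896


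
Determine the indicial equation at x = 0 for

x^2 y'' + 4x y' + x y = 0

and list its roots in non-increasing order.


Divide by x^2 to reach normal form y'' + P_1(x) y' + P_2(x) y = 0 with P_1(x) = 4/x and P_2(x) = 1/x.
x = 0 is a singular point because the y'-coefficient 4/x has a pole at x = 0 and the y-coefficient 1/x has a pole at x = 0.
It is a regular singular point because x P_1(x) = p(x) = 4 and x^2 P_2(x) = q(x) = x are polynomials, hence analytic at x = 0.
p(0) = 4,  q(0) = 0.
Indicial equation: r(r-1) + p(0) r + q(0) = 0, i.e. r^2 + (p(0) - 1) r + q(0) = 0, i.e. r^2 + 3 r = 0.
Discriminant: (3)^2 - 4(0) = 9, so r = (-3 ± 3)/2.
Solving: r_1 = 0, r_2 = -3.

indicial: r^2 + 3 r = 0; roots r_1 = 0, r_2 = -3


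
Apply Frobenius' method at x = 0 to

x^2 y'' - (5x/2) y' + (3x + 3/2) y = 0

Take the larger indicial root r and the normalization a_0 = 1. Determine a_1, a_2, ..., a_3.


Write in Frobenius form y'' + (p(x)/x) y' + (q(x)/x^2) y = 0:
  p(x) = -5/2,  q(x) = 3x + 3/2.
Indicial equation: r(r-1) + (-5/2) r + (3/2) = 0 -> roots r_1 = 3, r_2 = 1/2.
Take r = r_1 = 3. Let y(x) = x^r sum_{n>=0} a_n x^n with a_0 = 1.
Substitute y = x^r sum a_n x^n and match x^{r+n}. The recurrence is
  D(n) a_n + 3 a_{n-1} = 0,  where D(n) = (r+n)(r+n-1) + (-5/2)(r+n) + (3/2).
  a_n = -3 / D(n) * a_{n-1}.
Since the indicial polynomial factors as (r - r_1)(r - r_2), D(n) = (r_1 + n - r_1)(r_1 + n - r_2) = n(n + 5/2).
Evaluating step by step (a_0 = 1):
  n = 1: D(1) = 1(1 + 5/2) = 7/2; numerator = -3(1) = -3; a_1 = (-3)/(7/2) = -6/7
  n = 2: D(2) = 2(2 + 5/2) = 9; numerator = -3(-6/7) = 18/7; a_2 = (18/7)/(9) = 2/7
  n = 3: D(3) = 3(3 + 5/2) = 33/2; numerator = -3(2/7) = -6/7; a_3 = (-6/7)/(33/2) = -4/77

r = 3; a_0 = 1; a_1 = -6/7; a_2 = 2/7; a_3 = -4/77


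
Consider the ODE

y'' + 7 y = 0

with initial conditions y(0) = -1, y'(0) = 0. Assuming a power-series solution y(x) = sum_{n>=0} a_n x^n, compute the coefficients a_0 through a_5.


Ansatz: y(x) = sum_{n>=0} a_n x^n, so y'(x) = sum_{n>=1} n a_n x^(n-1) and y''(x) = sum_{n>=2} n(n-1) a_n x^(n-2).
Substitute into P(x) y'' + Q(x) y' + R(x) y = 0 with P(x) = 1, Q(x) = 0, R(x) = 7, and match powers of x.
Initial conditions: a_0 = -1, a_1 = 0.
Setting the coefficient of each power of x to zero and solving order by order (substituting the coefficients already found):
  x^0: 2 a_2 + 7 a_0 = 0  ->  2 a_2 = -7 a_0 = 7  ->  a_2 = 7/2
  x^1: 6 a_3 + 7 a_1 = 0  ->  6 a_3 = -7 a_1 = 0  ->  a_3 = 0
  x^2: 12 a_4 + 7 a_2 = 0  ->  12 a_4 = -7 a_2 = -49/2  ->  a_4 = -49/24
  x^3: 20 a_5 + 7 a_3 = 0  ->  20 a_5 = -7 a_3 = 0  ->  a_5 = 0
Truncated series: y(x) = -1 + (7/2) x^2 - (49/24) x^4 + O(x^6).

a_0 = -1; a_1 = 0; a_2 = 7/2; a_3 = 0; a_4 = -49/24; a_5 = 0


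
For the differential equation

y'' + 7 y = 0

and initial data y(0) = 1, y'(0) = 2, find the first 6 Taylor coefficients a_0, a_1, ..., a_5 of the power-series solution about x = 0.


Ansatz: y(x) = sum_{n>=0} a_n x^n, so y'(x) = sum_{n>=1} n a_n x^(n-1) and y''(x) = sum_{n>=2} n(n-1) a_n x^(n-2).
Substitute into P(x) y'' + Q(x) y' + R(x) y = 0 with P(x) = 1, Q(x) = 0, R(x) = 7, and match powers of x.
Initial conditions: a_0 = 1, a_1 = 2.
Setting the coefficient of each power of x to zero and solving order by order (substituting the coefficients already found):
  x^0: 2 a_2 + 7 a_0 = 0  ->  2 a_2 = -7 a_0 = -7  ->  a_2 = -7/2
  x^1: 6 a_3 + 7 a_1 = 0  ->  6 a_3 = -7 a_1 = -14  ->  a_3 = -7/3
  x^2: 12 a_4 + 7 a_2 = 0  ->  12 a_4 = -7 a_2 = 49/2  ->  a_4 = 49/24
  x^3: 20 a_5 + 7 a_3 = 0  ->  20 a_5 = -7 a_3 = 49/3  ->  a_5 = 49/60
Truncated series: y(x) = 1 + 2 x - (7/2) x^2 - (7/3) x^3 + (49/24) x^4 + (49/60) x^5 + O(x^6).

a_0 = 1; a_1 = 2; a_2 = -7/2; a_3 = -7/3; a_4 = 49/24; a_5 = 49/60


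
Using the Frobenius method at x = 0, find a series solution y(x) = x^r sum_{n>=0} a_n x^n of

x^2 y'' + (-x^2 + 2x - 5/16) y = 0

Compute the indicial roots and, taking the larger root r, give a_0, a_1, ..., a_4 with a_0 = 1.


Write in Frobenius form y'' + (p(x)/x) y' + (q(x)/x^2) y = 0:
  p(x) = 0,  q(x) = -x^2 + 2x - 5/16.
Indicial equation: r(r-1) + (0) r + (-5/16) = 0 -> roots r_1 = 5/4, r_2 = -1/4.
Take r = r_1 = 5/4. Let y(x) = x^r sum_{n>=0} a_n x^n with a_0 = 1.
Substitute y = x^r sum a_n x^n and match x^{r+n}. The recurrence is
  D(n) a_n + 2 a_{n-1} - 1 a_{n-2} = 0,  where D(n) = (r+n)(r+n-1) + (0)(r+n) + (-5/16).
  a_n = [-2 a_{n-1} + 1 a_{n-2}] / D(n).
Since the indicial polynomial factors as (r - r_1)(r - r_2), D(n) = (r_1 + n - r_1)(r_1 + n - r_2) = n(n + 3/2).
Evaluating step by step (a_0 = 1):
  n = 1: D(1) = 1(1 + 3/2) = 5/2; numerator = -2(1) = -2; a_1 = (-2)/(5/2) = -4/5
  n = 2: D(2) = 2(2 + 3/2) = 7; numerator = -2(-4/5) + 1(1) = 13/5; a_2 = (13/5)/(7) = 13/35
  n = 3: D(3) = 3(3 + 3/2) = 27/2; numerator = -2(13/35) + 1(-4/5) = -54/35; a_3 = (-54/35)/(27/2) = -4/35
  n = 4: D(4) = 4(4 + 3/2) = 22; numerator = -2(-4/35) + 1(13/35) = 3/5; a_4 = (3/5)/(22) = 3/110

r = 5/4; a_0 = 1; a_1 = -4/5; a_2 = 13/35; a_3 = -4/35; a_4 = 3/110


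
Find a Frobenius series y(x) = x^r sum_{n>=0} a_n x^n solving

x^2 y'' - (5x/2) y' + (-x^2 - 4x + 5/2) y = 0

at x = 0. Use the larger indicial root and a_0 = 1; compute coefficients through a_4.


Write in Frobenius form y'' + (p(x)/x) y' + (q(x)/x^2) y = 0:
  p(x) = -5/2,  q(x) = -x^2 - 4x + 5/2.
Indicial equation: r(r-1) + (-5/2) r + (5/2) = 0 -> roots r_1 = 5/2, r_2 = 1.
Take r = r_1 = 5/2. Let y(x) = x^r sum_{n>=0} a_n x^n with a_0 = 1.
Substitute y = x^r sum a_n x^n and match x^{r+n}. The recurrence is
  D(n) a_n - 4 a_{n-1} - 1 a_{n-2} = 0,  where D(n) = (r+n)(r+n-1) + (-5/2)(r+n) + (5/2).
  a_n = [4 a_{n-1} + 1 a_{n-2}] / D(n).
Since the indicial polynomial factors as (r - r_1)(r - r_2), D(n) = (r_1 + n - r_1)(r_1 + n - r_2) = n(n + 3/2).
Evaluating step by step (a_0 = 1):
  n = 1: D(1) = 1(1 + 3/2) = 5/2; numerator = 4(1) = 4; a_1 = (4)/(5/2) = 8/5
  n = 2: D(2) = 2(2 + 3/2) = 7; numerator = 4(8/5) + 1(1) = 37/5; a_2 = (37/5)/(7) = 37/35
  n = 3: D(3) = 3(3 + 3/2) = 27/2; numerator = 4(37/35) + 1(8/5) = 204/35; a_3 = (204/35)/(27/2) = 136/315
  n = 4: D(4) = 4(4 + 3/2) = 22; numerator = 4(136/315) + 1(37/35) = 877/315; a_4 = (877/315)/(22) = 877/6930

r = 5/2; a_0 = 1; a_1 = 8/5; a_2 = 37/35; a_3 = 136/315; a_4 = 877/6930


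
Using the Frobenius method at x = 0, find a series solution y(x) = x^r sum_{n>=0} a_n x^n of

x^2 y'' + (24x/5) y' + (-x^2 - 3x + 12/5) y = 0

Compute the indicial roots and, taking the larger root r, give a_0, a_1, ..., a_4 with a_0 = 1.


Write in Frobenius form y'' + (p(x)/x) y' + (q(x)/x^2) y = 0:
  p(x) = 24/5,  q(x) = -x^2 - 3x + 12/5.
Indicial equation: r(r-1) + (24/5) r + (12/5) = 0 -> roots r_1 = -4/5, r_2 = -3.
Take r = r_1 = -4/5. Let y(x) = x^r sum_{n>=0} a_n x^n with a_0 = 1.
Substitute y = x^r sum a_n x^n and match x^{r+n}. The recurrence is
  D(n) a_n - 3 a_{n-1} - 1 a_{n-2} = 0,  where D(n) = (r+n)(r+n-1) + (24/5)(r+n) + (12/5).
  a_n = [3 a_{n-1} + 1 a_{n-2}] / D(n).
Since the indicial polynomial factors as (r - r_1)(r - r_2), D(n) = (r_1 + n - r_1)(r_1 + n - r_2) = n(n + 11/5).
Evaluating step by step (a_0 = 1):
  n = 1: D(1) = 1(1 + 11/5) = 16/5; numerator = 3(1) = 3; a_1 = (3)/(16/5) = 15/16
  n = 2: D(2) = 2(2 + 11/5) = 42/5; numerator = 3(15/16) + 1(1) = 61/16; a_2 = (61/16)/(42/5) = 305/672
  n = 3: D(3) = 3(3 + 11/5) = 78/5; numerator = 3(305/672) + 1(15/16) = 515/224; a_3 = (515/224)/(78/5) = 2575/17472
  n = 4: D(4) = 4(4 + 11/5) = 124/5; numerator = 3(2575/17472) + 1(305/672) = 15655/17472; a_4 = (15655/17472)/(124/5) = 2525/69888

r = -4/5; a_0 = 1; a_1 = 15/16; a_2 = 305/672; a_3 = 2575/17472; a_4 = 2525/69888


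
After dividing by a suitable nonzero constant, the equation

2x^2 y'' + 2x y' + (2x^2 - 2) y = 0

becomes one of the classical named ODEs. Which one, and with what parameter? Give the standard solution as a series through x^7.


All three coefficients share the factor 2; dividing through by 2 gives  x^2 y'' + x y' + (x^2 - 1) y = 0.
This matches the Bessel equation x^2 y'' + x y' + (x^2 - nu^2) y = 0 with nu^2 = 1, so nu = 1; the solution bounded at x = 0 is J_1(x).
Frobenius at x = 0: indicial roots ±nu; for r = nu the recurrence k(k + 2nu) c_k = -c_{k-2} gives the standard series J_nu(x) = sum_{k>=0} (-1)^k / (k! (k+nu)!) (x/2)^(2k+nu). Evaluate the first 4 terms:
  k = 0: (-1)^0 / (0! * 1! * 2^1) x^1 = 1/(1*1*2) x^1 = (1/2) x^1
  k = 1: (-1)^1 / (1! * 2! * 2^3) x^3 = -1/(1*2*8) x^3 = (-1/16) x^3
  k = 2: (-1)^2 / (2! * 3! * 2^5) x^5 = 1/(2*6*32) x^5 = (1/384) x^5
  k = 3: (-1)^3 / (3! * 4! * 2^7) x^7 = -1/(6*24*128) x^7 = (-1/18432) x^7
Hence J_1(x) = -x^7/18432 + x^5/384 - x^3/16 + x/2 + ....

J_1(x); series = -x^7/18432 + x^5/384 - x^3/16 + x/2


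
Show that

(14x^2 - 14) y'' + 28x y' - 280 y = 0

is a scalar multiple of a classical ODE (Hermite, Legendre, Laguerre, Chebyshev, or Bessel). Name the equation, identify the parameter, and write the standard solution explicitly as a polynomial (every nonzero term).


All three coefficients share the factor -14; dividing through by -14 gives  (1 - x^2) y'' - 2x y' + 20 y = 0.
This matches the Legendre equation (1 - x^2) y'' - 2x y' + n(n+1) y = 0 (note the -2x y' term) with n(n+1) = 20, so n = 4; the polynomial solution is P_4(x).
With y = sum_k a_k x^k, matching x^k gives (k+2)(k+1) a_{k+2} = [k(k+1) - n(n+1)] a_k = (k - 4)(k + 5) a_k. The right side vanishes at k = 4, so the series with the parity of 4 terminates at degree 4.
Standard normalization (P_n(1) = 1): leading coefficient (2n)!/(2^n (n!)^2) = 40320/(16*576) = 35/8, so a_4 = 35/8. Work downward with a_k = (k+1)(k+2) a_{k+2} / ((k - 4)(k + 5)):
  a_2 = (3)(4)(35/8) / ((2 - 4)(2 + 5)) = (105/2)/(-14) = -15/4
  a_0 = (1)(2)(-15/4) / ((0 - 4)(0 + 5)) = (-15/2)/(-20) = 3/8
Hence P_4(x) = 35 x^4/8 - 15 x^2/4 + 3/8.

P_4(x); series = 35 x^4/8 - 15 x^2/4 + 3/8


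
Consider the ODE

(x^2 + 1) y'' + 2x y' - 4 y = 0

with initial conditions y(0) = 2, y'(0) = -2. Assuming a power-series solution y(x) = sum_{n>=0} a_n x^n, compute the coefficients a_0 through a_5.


Ansatz: y(x) = sum_{n>=0} a_n x^n, so y'(x) = sum_{n>=1} n a_n x^(n-1) and y''(x) = sum_{n>=2} n(n-1) a_n x^(n-2).
Substitute into P(x) y'' + Q(x) y' + R(x) y = 0 with P(x) = x^2 + 1, Q(x) = 2x, R(x) = -4, and match powers of x.
Initial conditions: a_0 = 2, a_1 = -2.
Setting the coefficient of each power of x to zero and solving order by order (substituting the coefficients already found):
  x^0: 2 a_2 - 4 a_0 = 0  ->  2 a_2 = 4 a_0 = 8  ->  a_2 = 4
  x^1: 6 a_3 - 2 a_1 = 0  ->  6 a_3 = 2 a_1 = -4  ->  a_3 = -2/3
  x^2: 12 a_4 + 2 a_2 = 0  ->  12 a_4 = -2 a_2 = -8  ->  a_4 = -2/3
  x^3: 20 a_5 + 8 a_3 = 0  ->  20 a_5 = -8 a_3 = 16/3  ->  a_5 = 4/15
Truncated series: y(x) = 2 - 2 x + 4 x^2 - (2/3) x^3 - (2/3) x^4 + (4/15) x^5 + O(x^6).

a_0 = 2; a_1 = -2; a_2 = 4; a_3 = -2/3; a_4 = -2/3; a_5 = 4/15


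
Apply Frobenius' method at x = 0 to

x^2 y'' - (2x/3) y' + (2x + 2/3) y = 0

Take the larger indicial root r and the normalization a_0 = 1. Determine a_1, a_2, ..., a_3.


Write in Frobenius form y'' + (p(x)/x) y' + (q(x)/x^2) y = 0:
  p(x) = -2/3,  q(x) = 2x + 2/3.
Indicial equation: r(r-1) + (-2/3) r + (2/3) = 0 -> roots r_1 = 1, r_2 = 2/3.
Take r = r_1 = 1. Let y(x) = x^r sum_{n>=0} a_n x^n with a_0 = 1.
Substitute y = x^r sum a_n x^n and match x^{r+n}. The recurrence is
  D(n) a_n + 2 a_{n-1} = 0,  where D(n) = (r+n)(r+n-1) + (-2/3)(r+n) + (2/3).
  a_n = -2 / D(n) * a_{n-1}.
Since the indicial polynomial factors as (r - r_1)(r - r_2), D(n) = (r_1 + n - r_1)(r_1 + n - r_2) = n(n + 1/3).
Evaluating step by step (a_0 = 1):
  n = 1: D(1) = 1(1 + 1/3) = 4/3; numerator = -2(1) = -2; a_1 = (-2)/(4/3) = -3/2
  n = 2: D(2) = 2(2 + 1/3) = 14/3; numerator = -2(-3/2) = 3; a_2 = (3)/(14/3) = 9/14
  n = 3: D(3) = 3(3 + 1/3) = 10; numerator = -2(9/14) = -9/7; a_3 = (-9/7)/(10) = -9/70

r = 1; a_0 = 1; a_1 = -3/2; a_2 = 9/14; a_3 = -9/70


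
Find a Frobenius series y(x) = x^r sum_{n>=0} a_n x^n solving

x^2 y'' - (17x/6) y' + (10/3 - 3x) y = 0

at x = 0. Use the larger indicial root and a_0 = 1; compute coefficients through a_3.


Write in Frobenius form y'' + (p(x)/x) y' + (q(x)/x^2) y = 0:
  p(x) = -17/6,  q(x) = 10/3 - 3x.
Indicial equation: r(r-1) + (-17/6) r + (10/3) = 0 -> roots r_1 = 5/2, r_2 = 4/3.
Take r = r_1 = 5/2. Let y(x) = x^r sum_{n>=0} a_n x^n with a_0 = 1.
Substitute y = x^r sum a_n x^n and match x^{r+n}. The recurrence is
  D(n) a_n - 3 a_{n-1} = 0,  where D(n) = (r+n)(r+n-1) + (-17/6)(r+n) + (10/3).
  a_n = 3 / D(n) * a_{n-1}.
Since the indicial polynomial factors as (r - r_1)(r - r_2), D(n) = (r_1 + n - r_1)(r_1 + n - r_2) = n(n + 7/6).
Evaluating step by step (a_0 = 1):
  n = 1: D(1) = 1(1 + 7/6) = 13/6; numerator = 3(1) = 3; a_1 = (3)/(13/6) = 18/13
  n = 2: D(2) = 2(2 + 7/6) = 19/3; numerator = 3(18/13) = 54/13; a_2 = (54/13)/(19/3) = 162/247
  n = 3: D(3) = 3(3 + 7/6) = 25/2; numerator = 3(162/247) = 486/247; a_3 = (486/247)/(25/2) = 972/6175

r = 5/2; a_0 = 1; a_1 = 18/13; a_2 = 162/247; a_3 = 972/6175


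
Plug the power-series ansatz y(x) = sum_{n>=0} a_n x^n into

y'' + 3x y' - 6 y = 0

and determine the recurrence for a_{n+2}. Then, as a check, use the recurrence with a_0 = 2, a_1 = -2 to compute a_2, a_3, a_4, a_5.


Substitute y = sum_n a_n x^n.
y''(x) has coefficient (n+2)(n+1) a_{n+2} at x^n;
3 x y'(x) has coefficient 3 n a_n at x^n (shift);
-6 y(x) has coefficient -6 a_n at x^n.
Matching x^n: (n+2)(n+1) a_{n+2} + (3n - 6) a_n = 0.
Thus a_{n+2} = (-3n + 6) / ((n+1)(n+2)) * a_n.

Check with a_0 = 2, a_1 = -2 (apply the recurrence for n = 0, 1, 2, 3): a_0 = 2, a_1 = -2, a_2 = 6, a_3 = -1, a_4 = 0, a_5 = 3/20.

a_(n+2) = (-3n + 6) / ((n+1)(n+2)) * a_n; check: a_0 = 2, a_1 = -2, a_2 = 6, a_3 = -1, a_4 = 0, a_5 = 3/20


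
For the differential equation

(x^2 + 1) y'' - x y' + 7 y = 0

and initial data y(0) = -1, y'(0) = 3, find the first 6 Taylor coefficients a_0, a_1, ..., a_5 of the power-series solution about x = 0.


Ansatz: y(x) = sum_{n>=0} a_n x^n, so y'(x) = sum_{n>=1} n a_n x^(n-1) and y''(x) = sum_{n>=2} n(n-1) a_n x^(n-2).
Substitute into P(x) y'' + Q(x) y' + R(x) y = 0 with P(x) = x^2 + 1, Q(x) = -x, R(x) = 7, and match powers of x.
Initial conditions: a_0 = -1, a_1 = 3.
Setting the coefficient of each power of x to zero and solving order by order (substituting the coefficients already found):
  x^0: 2 a_2 + 7 a_0 = 0  ->  2 a_2 = -7 a_0 = 7  ->  a_2 = 7/2
  x^1: 6 a_3 + 6 a_1 = 0  ->  6 a_3 = -6 a_1 = -18  ->  a_3 = -3
  x^2: 12 a_4 + 7 a_2 = 0  ->  12 a_4 = -7 a_2 = -49/2  ->  a_4 = -49/24
  x^3: 20 a_5 + 10 a_3 = 0  ->  20 a_5 = -10 a_3 = 30  ->  a_5 = 3/2
Truncated series: y(x) = -1 + 3 x + (7/2) x^2 - 3 x^3 - (49/24) x^4 + (3/2) x^5 + O(x^6).

a_0 = -1; a_1 = 3; a_2 = 7/2; a_3 = -3; a_4 = -49/24; a_5 = 3/2


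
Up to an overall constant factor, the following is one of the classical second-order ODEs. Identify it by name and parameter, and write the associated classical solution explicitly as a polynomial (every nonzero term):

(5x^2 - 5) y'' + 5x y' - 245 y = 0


All three coefficients share the factor -5; dividing through by -5 gives  (1 - x^2) y'' - x y' + 49 y = 0.
This matches the Chebyshev equation (1 - x^2) y'' - x y' + n^2 y = 0 (note the -x y' term, not -2x y') with n^2 = 49, so n = 7; the polynomial solution is T_7(x).
With y = sum_k a_k x^k, matching x^k gives (k+2)(k+1) a_{k+2} = (k^2 - n^2) a_k = (k - 7)(k + 7) a_k. The right side vanishes at k = 7, so the series with the parity of 7 terminates at degree 7.
Standard normalization: leading coefficient of T_n is 2^(n-1), so a_7 = 2^6 = 64. Work downward with a_k = (k+1)(k+2) a_{k+2} / ((k - 7)(k + 7)):
  a_5 = (6)(7)(64) / ((5 - 7)(5 + 7)) = 2688/(-24) = -112
  a_3 = (4)(5)(-112) / ((3 - 7)(3 + 7)) = -2240/(-40) = 56
  a_1 = (2)(3)(56) / ((1 - 7)(1 + 7)) = 336/(-48) = -7
Hence T_7(x) = 64 x^7 - 112 x^5 + 56 x^3 - 7 x.

T_7(x); series = 64 x^7 - 112 x^5 + 56 x^3 - 7 x


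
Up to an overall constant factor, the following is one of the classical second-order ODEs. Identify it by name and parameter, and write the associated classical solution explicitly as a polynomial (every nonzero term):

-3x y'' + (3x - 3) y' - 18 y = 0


All three coefficients share the factor -3; dividing through by -3 gives  x y'' + (1 - x) y' + 6 y = 0.
This matches the Laguerre equation x y'' + (1 - x) y' + n y = 0 with n = 6; the polynomial solution is L_6(x).
With y = sum_k a_k x^k, matching x^k gives (k+1)k a_{k+1} + (k+1) a_{k+1} - k a_k + n a_k = 0, i.e. (k+1)^2 a_{k+1} = (k - n) a_k = (k - 6) a_k. The right side vanishes at k = 6, so the series terminates at degree 6.
Standard normalization L_n(0) = 1 gives a_0 = 1. Work upward with a_{k+1} = (k - 6) a_k / (k+1)^2:
  a_1 = (0 - 6)(1) / 1^2 = -6/1 = -6
  a_2 = (1 - 6)(-6) / 2^2 = 30/4 = 15/2
  a_3 = (2 - 6)(15/2) / 3^2 = -30/9 = -10/3
  a_4 = (3 - 6)(-10/3) / 4^2 = 10/16 = 5/8
  a_5 = (4 - 6)(5/8) / 5^2 = (-5/4)/25 = -1/20
  a_6 = (5 - 6)(-1/20) / 6^2 = (1/20)/36 = 1/720
Hence L_6(x) = x^6/720 - x^5/20 + 5 x^4/8 - 10 x^3/3 + 15 x^2/2 - 6 x + 1.

L_6(x); series = x^6/720 - x^5/20 + 5 x^4/8 - 10 x^3/3 + 15 x^2/2 - 6 x + 1


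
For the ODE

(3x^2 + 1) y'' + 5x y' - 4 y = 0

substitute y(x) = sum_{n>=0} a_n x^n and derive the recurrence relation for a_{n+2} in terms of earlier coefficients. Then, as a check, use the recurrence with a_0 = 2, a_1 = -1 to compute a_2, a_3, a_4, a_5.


Substitute y = sum_n a_n x^n.
(1 + 3 x^2) y'' contributes (n+2)(n+1) a_{n+2} + 3 n(n-1) a_n at x^n.
5 x y'(x) contributes 5 n a_n at x^n.
-4 y(x) contributes -4 a_n at x^n.
Matching x^n: (n+2)(n+1) a_{n+2} + (3 n(n-1) + 5 n - 4) a_n = 0.
Thus a_{n+2} = (-3 n(n-1) - 5 n + 4) / ((n+1)(n+2)) * a_n.

Check with a_0 = 2, a_1 = -1 (apply the recurrence for n = 0, 1, 2, 3): a_0 = 2, a_1 = -1, a_2 = 4, a_3 = 1/6, a_4 = -4, a_5 = -29/120.

a_(n+2) = (-3 n(n-1) - 5 n + 4) / ((n+1)(n+2)) * a_n; check: a_0 = 2, a_1 = -1, a_2 = 4, a_3 = 1/6, a_4 = -4, a_5 = -29/120


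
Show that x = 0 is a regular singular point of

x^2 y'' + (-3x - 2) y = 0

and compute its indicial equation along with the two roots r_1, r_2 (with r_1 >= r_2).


Divide by x^2 to reach normal form y'' + P_1(x) y' + P_2(x) y = 0 with P_1(x) = 0 and P_2(x) = -3/x - 2/x^2.
x = 0 is a singular point because the y-coefficient -3/x - 2/x^2 has a pole at x = 0.
It is a regular singular point because x P_1(x) = p(x) = 0 and x^2 P_2(x) = q(x) = -3x - 2 are polynomials, hence analytic at x = 0.
p(0) = 0,  q(0) = -2.
Indicial equation: r(r-1) + p(0) r + q(0) = 0, i.e. r^2 + (p(0) - 1) r + q(0) = 0, i.e. r^2 - 1 r - 2 = 0.
Discriminant: (-1)^2 - 4(-2) = 9, so r = (1 ± 3)/2.
Solving: r_1 = 2, r_2 = -1.

indicial: r^2 - 1 r - 2 = 0; roots r_1 = 2, r_2 = -1


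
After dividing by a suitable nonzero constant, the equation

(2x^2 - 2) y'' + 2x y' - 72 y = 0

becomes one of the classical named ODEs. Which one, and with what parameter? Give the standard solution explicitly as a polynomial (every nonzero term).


All three coefficients share the factor -2; dividing through by -2 gives  (1 - x^2) y'' - x y' + 36 y = 0.
This matches the Chebyshev equation (1 - x^2) y'' - x y' + n^2 y = 0 (note the -x y' term, not -2x y') with n^2 = 36, so n = 6; the polynomial solution is T_6(x).
With y = sum_k a_k x^k, matching x^k gives (k+2)(k+1) a_{k+2} = (k^2 - n^2) a_k = (k - 6)(k + 6) a_k. The right side vanishes at k = 6, so the series with the parity of 6 terminates at degree 6.
Standard normalization: leading coefficient of T_n is 2^(n-1), so a_6 = 2^5 = 32. Work downward with a_k = (k+1)(k+2) a_{k+2} / ((k - 6)(k + 6)):
  a_4 = (5)(6)(32) / ((4 - 6)(4 + 6)) = 960/(-20) = -48
  a_2 = (3)(4)(-48) / ((2 - 6)(2 + 6)) = -576/(-32) = 18
  a_0 = (1)(2)(18) / ((0 - 6)(0 + 6)) = 36/(-36) = -1
Hence T_6(x) = 32 x^6 - 48 x^4 + 18 x^2 - 1.

T_6(x); series = 32 x^6 - 48 x^4 + 18 x^2 - 1


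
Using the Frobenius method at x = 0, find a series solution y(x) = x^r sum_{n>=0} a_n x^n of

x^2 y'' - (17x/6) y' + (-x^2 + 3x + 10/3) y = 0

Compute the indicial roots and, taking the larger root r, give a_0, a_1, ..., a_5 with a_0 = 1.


Write in Frobenius form y'' + (p(x)/x) y' + (q(x)/x^2) y = 0:
  p(x) = -17/6,  q(x) = -x^2 + 3x + 10/3.
Indicial equation: r(r-1) + (-17/6) r + (10/3) = 0 -> roots r_1 = 5/2, r_2 = 4/3.
Take r = r_1 = 5/2. Let y(x) = x^r sum_{n>=0} a_n x^n with a_0 = 1.
Substitute y = x^r sum a_n x^n and match x^{r+n}. The recurrence is
  D(n) a_n + 3 a_{n-1} - 1 a_{n-2} = 0,  where D(n) = (r+n)(r+n-1) + (-17/6)(r+n) + (10/3).
  a_n = [-3 a_{n-1} + 1 a_{n-2}] / D(n).
Since the indicial polynomial factors as (r - r_1)(r - r_2), D(n) = (r_1 + n - r_1)(r_1 + n - r_2) = n(n + 7/6).
Evaluating step by step (a_0 = 1):
  n = 1: D(1) = 1(1 + 7/6) = 13/6; numerator = -3(1) = -3; a_1 = (-3)/(13/6) = -18/13
  n = 2: D(2) = 2(2 + 7/6) = 19/3; numerator = -3(-18/13) + 1(1) = 67/13; a_2 = (67/13)/(19/3) = 201/247
  n = 3: D(3) = 3(3 + 7/6) = 25/2; numerator = -3(201/247) + 1(-18/13) = -945/247; a_3 = (-945/247)/(25/2) = -378/1235
  n = 4: D(4) = 4(4 + 7/6) = 62/3; numerator = -3(-378/1235) + 1(201/247) = 2139/1235; a_4 = (2139/1235)/(62/3) = 207/2470
  n = 5: D(5) = 5(5 + 7/6) = 185/6; numerator = -3(207/2470) + 1(-378/1235) = -1377/2470; a_5 = (-1377/2470)/(185/6) = -4131/228475

r = 5/2; a_0 = 1; a_1 = -18/13; a_2 = 201/247; a_3 = -378/1235; a_4 = 207/2470; a_5 = -4131/228475


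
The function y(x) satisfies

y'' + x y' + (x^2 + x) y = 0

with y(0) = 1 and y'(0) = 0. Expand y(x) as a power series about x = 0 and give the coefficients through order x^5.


Ansatz: y(x) = sum_{n>=0} a_n x^n, so y'(x) = sum_{n>=1} n a_n x^(n-1) and y''(x) = sum_{n>=2} n(n-1) a_n x^(n-2).
Substitute into P(x) y'' + Q(x) y' + R(x) y = 0 with P(x) = 1, Q(x) = x, R(x) = x^2 + x, and match powers of x.
Initial conditions: a_0 = 1, a_1 = 0.
Setting the coefficient of each power of x to zero and solving order by order (substituting the coefficients already found):
  x^0: 2 a_2 = 0  ->  a_2 = 0
  x^1: 6 a_3 + a_1 + a_0 = 0  ->  6 a_3 = -a_1 - a_0 = -1  ->  a_3 = -1/6
  x^2: 12 a_4 + 2 a_2 + a_1 + a_0 = 0  ->  12 a_4 = -2 a_2 - a_1 - a_0 = -1  ->  a_4 = -1/12
  x^3: 20 a_5 + 3 a_3 + a_2 + a_1 = 0  ->  20 a_5 = -3 a_3 - a_2 - a_1 = 1/2  ->  a_5 = 1/40
Truncated series: y(x) = 1 - (1/6) x^3 - (1/12) x^4 + (1/40) x^5 + O(x^6).

a_0 = 1; a_1 = 0; a_2 = 0; a_3 = -1/6; a_4 = -1/12; a_5 = 1/40


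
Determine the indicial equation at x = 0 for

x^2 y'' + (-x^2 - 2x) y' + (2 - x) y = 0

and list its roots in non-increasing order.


Divide by x^2 to reach normal form y'' + P_1(x) y' + P_2(x) y = 0 with P_1(x) = -1 - 2/x and P_2(x) = -1/x + 2/x^2.
x = 0 is a singular point because the y'-coefficient -1 - 2/x has a pole at x = 0 and the y-coefficient -1/x + 2/x^2 has a pole at x = 0.
It is a regular singular point because x P_1(x) = p(x) = -x - 2 and x^2 P_2(x) = q(x) = 2 - x are polynomials, hence analytic at x = 0.
p(0) = -2,  q(0) = 2.
Indicial equation: r(r-1) + p(0) r + q(0) = 0, i.e. r^2 + (p(0) - 1) r + q(0) = 0, i.e. r^2 - 3 r + 2 = 0.
Discriminant: (-3)^2 - 4(2) = 1, so r = (3 ± 1)/2.
Solving: r_1 = 2, r_2 = 1.

indicial: r^2 - 3 r + 2 = 0; roots r_1 = 2, r_2 = 1


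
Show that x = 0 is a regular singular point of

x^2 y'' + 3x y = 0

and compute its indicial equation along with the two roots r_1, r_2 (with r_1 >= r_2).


Divide by x^2 to reach normal form y'' + P_1(x) y' + P_2(x) y = 0 with P_1(x) = 0 and P_2(x) = 3/x.
x = 0 is a singular point because the y-coefficient 3/x has a pole at x = 0.
It is a regular singular point because x P_1(x) = p(x) = 0 and x^2 P_2(x) = q(x) = 3x are polynomials, hence analytic at x = 0.
p(0) = 0,  q(0) = 0.
Indicial equation: r(r-1) + p(0) r + q(0) = 0, i.e. r^2 + (p(0) - 1) r + q(0) = 0, i.e. r^2 - 1 r = 0.
Discriminant: (-1)^2 - 4(0) = 1, so r = (1 ± 1)/2.
Solving: r_1 = 1, r_2 = 0.

indicial: r^2 - 1 r = 0; roots r_1 = 1, r_2 = 0


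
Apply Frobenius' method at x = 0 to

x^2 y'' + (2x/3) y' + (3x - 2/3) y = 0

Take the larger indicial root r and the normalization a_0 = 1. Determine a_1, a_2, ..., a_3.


Write in Frobenius form y'' + (p(x)/x) y' + (q(x)/x^2) y = 0:
  p(x) = 2/3,  q(x) = 3x - 2/3.
Indicial equation: r(r-1) + (2/3) r + (-2/3) = 0 -> roots r_1 = 1, r_2 = -2/3.
Take r = r_1 = 1. Let y(x) = x^r sum_{n>=0} a_n x^n with a_0 = 1.
Substitute y = x^r sum a_n x^n and match x^{r+n}. The recurrence is
  D(n) a_n + 3 a_{n-1} = 0,  where D(n) = (r+n)(r+n-1) + (2/3)(r+n) + (-2/3).
  a_n = -3 / D(n) * a_{n-1}.
Since the indicial polynomial factors as (r - r_1)(r - r_2), D(n) = (r_1 + n - r_1)(r_1 + n - r_2) = n(n + 5/3).
Evaluating step by step (a_0 = 1):
  n = 1: D(1) = 1(1 + 5/3) = 8/3; numerator = -3(1) = -3; a_1 = (-3)/(8/3) = -9/8
  n = 2: D(2) = 2(2 + 5/3) = 22/3; numerator = -3(-9/8) = 27/8; a_2 = (27/8)/(22/3) = 81/176
  n = 3: D(3) = 3(3 + 5/3) = 14; numerator = -3(81/176) = -243/176; a_3 = (-243/176)/(14) = -243/2464

r = 1; a_0 = 1; a_1 = -9/8; a_2 = 81/176; a_3 = -243/2464


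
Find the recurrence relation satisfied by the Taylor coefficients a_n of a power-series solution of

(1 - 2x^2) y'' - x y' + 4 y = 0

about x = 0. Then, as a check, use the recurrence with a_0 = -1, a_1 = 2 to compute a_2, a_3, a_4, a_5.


Substitute y = sum_n a_n x^n.
(1 - 2 x^2) y'' contributes (n+2)(n+1) a_{n+2} - 2 n(n-1) a_n at x^n.
-x y'(x) contributes -n a_n at x^n.
4 y(x) contributes 4 a_n at x^n.
Matching x^n: (n+2)(n+1) a_{n+2} + (-2 n(n-1) - n + 4) a_n = 0.
Thus a_{n+2} = (2 n(n-1) + n - 4) / ((n+1)(n+2)) * a_n.

Check with a_0 = -1, a_1 = 2 (apply the recurrence for n = 0, 1, 2, 3): a_0 = -1, a_1 = 2, a_2 = 2, a_3 = -1, a_4 = 1/3, a_5 = -11/20.

a_(n+2) = (2 n(n-1) + n - 4) / ((n+1)(n+2)) * a_n; check: a_0 = -1, a_1 = 2, a_2 = 2, a_3 = -1, a_4 = 1/3, a_5 = -11/20


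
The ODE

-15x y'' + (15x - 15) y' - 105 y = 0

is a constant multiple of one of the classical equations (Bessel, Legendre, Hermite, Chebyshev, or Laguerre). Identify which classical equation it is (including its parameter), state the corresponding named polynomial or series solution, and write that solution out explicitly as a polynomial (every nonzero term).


All three coefficients share the factor -15; dividing through by -15 gives  x y'' + (1 - x) y' + 7 y = 0.
This matches the Laguerre equation x y'' + (1 - x) y' + n y = 0 with n = 7; the polynomial solution is L_7(x).
With y = sum_k a_k x^k, matching x^k gives (k+1)k a_{k+1} + (k+1) a_{k+1} - k a_k + n a_k = 0, i.e. (k+1)^2 a_{k+1} = (k - n) a_k = (k - 7) a_k. The right side vanishes at k = 7, so the series terminates at degree 7.
Standard normalization L_n(0) = 1 gives a_0 = 1. Work upward with a_{k+1} = (k - 7) a_k / (k+1)^2:
  a_1 = (0 - 7)(1) / 1^2 = -7/1 = -7
  a_2 = (1 - 7)(-7) / 2^2 = 42/4 = 21/2
  a_3 = (2 - 7)(21/2) / 3^2 = (-105/2)/9 = -35/6
  a_4 = (3 - 7)(-35/6) / 4^2 = (70/3)/16 = 35/24
  a_5 = (4 - 7)(35/24) / 5^2 = (-35/8)/25 = -7/40
  a_6 = (5 - 7)(-7/40) / 6^2 = (7/20)/36 = 7/720
  a_7 = (6 - 7)(7/720) / 7^2 = (-7/720)/49 = -1/5040
Hence L_7(x) = -x^7/5040 + 7 x^6/720 - 7 x^5/40 + 35 x^4/24 - 35 x^3/6 + 21 x^2/2 - 7 x + 1.

L_7(x); series = -x^7/5040 + 7 x^6/720 - 7 x^5/40 + 35 x^4/24 - 35 x^3/6 + 21 x^2/2 - 7 x + 1


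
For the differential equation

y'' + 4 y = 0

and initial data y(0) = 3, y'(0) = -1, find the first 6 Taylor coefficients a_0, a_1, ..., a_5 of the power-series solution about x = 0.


Ansatz: y(x) = sum_{n>=0} a_n x^n, so y'(x) = sum_{n>=1} n a_n x^(n-1) and y''(x) = sum_{n>=2} n(n-1) a_n x^(n-2).
Substitute into P(x) y'' + Q(x) y' + R(x) y = 0 with P(x) = 1, Q(x) = 0, R(x) = 4, and match powers of x.
Initial conditions: a_0 = 3, a_1 = -1.
Setting the coefficient of each power of x to zero and solving order by order (substituting the coefficients already found):
  x^0: 2 a_2 + 4 a_0 = 0  ->  2 a_2 = -4 a_0 = -12  ->  a_2 = -6
  x^1: 6 a_3 + 4 a_1 = 0  ->  6 a_3 = -4 a_1 = 4  ->  a_3 = 2/3
  x^2: 12 a_4 + 4 a_2 = 0  ->  12 a_4 = -4 a_2 = 24  ->  a_4 = 2
  x^3: 20 a_5 + 4 a_3 = 0  ->  20 a_5 = -4 a_3 = -8/3  ->  a_5 = -2/15
Truncated series: y(x) = 3 - x - 6 x^2 + (2/3) x^3 + 2 x^4 - (2/15) x^5 + O(x^6).

a_0 = 3; a_1 = -1; a_2 = -6; a_3 = 2/3; a_4 = 2; a_5 = -2/15


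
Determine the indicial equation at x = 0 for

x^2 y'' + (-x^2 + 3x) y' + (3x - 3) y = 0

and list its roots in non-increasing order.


Divide by x^2 to reach normal form y'' + P_1(x) y' + P_2(x) y = 0 with P_1(x) = -1 + 3/x and P_2(x) = 3/x - 3/x^2.
x = 0 is a singular point because the y'-coefficient -1 + 3/x has a pole at x = 0 and the y-coefficient 3/x - 3/x^2 has a pole at x = 0.
It is a regular singular point because x P_1(x) = p(x) = 3 - x and x^2 P_2(x) = q(x) = 3x - 3 are polynomials, hence analytic at x = 0.
p(0) = 3,  q(0) = -3.
Indicial equation: r(r-1) + p(0) r + q(0) = 0, i.e. r^2 + (p(0) - 1) r + q(0) = 0, i.e. r^2 + 2 r - 3 = 0.
Discriminant: (2)^2 - 4(-3) = 16, so r = (-2 ± 4)/2.
Solving: r_1 = 1, r_2 = -3.

indicial: r^2 + 2 r - 3 = 0; roots r_1 = 1, r_2 = -3


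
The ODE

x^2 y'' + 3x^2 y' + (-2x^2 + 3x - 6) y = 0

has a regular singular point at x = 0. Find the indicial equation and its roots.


Divide by x^2 to reach normal form y'' + P_1(x) y' + P_2(x) y = 0 with P_1(x) = 3 and P_2(x) = -2 + 3/x - 6/x^2.
x = 0 is a singular point because the y-coefficient -2 + 3/x - 6/x^2 has a pole at x = 0.
It is a regular singular point because x P_1(x) = p(x) = 3x and x^2 P_2(x) = q(x) = -2x^2 + 3x - 6 are polynomials, hence analytic at x = 0.
p(0) = 0,  q(0) = -6.
Indicial equation: r(r-1) + p(0) r + q(0) = 0, i.e. r^2 + (p(0) - 1) r + q(0) = 0, i.e. r^2 - 1 r - 6 = 0.
Discriminant: (-1)^2 - 4(-6) = 25, so r = (1 ± 5)/2.
Solving: r_1 = 3, r_2 = -2.

indicial: r^2 - 1 r - 6 = 0; roots r_1 = 3, r_2 = -2


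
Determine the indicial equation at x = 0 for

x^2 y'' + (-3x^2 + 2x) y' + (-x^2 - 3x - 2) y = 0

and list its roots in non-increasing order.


Divide by x^2 to reach normal form y'' + P_1(x) y' + P_2(x) y = 0 with P_1(x) = -3 + 2/x and P_2(x) = -1 - 3/x - 2/x^2.
x = 0 is a singular point because the y'-coefficient -3 + 2/x has a pole at x = 0 and the y-coefficient -1 - 3/x - 2/x^2 has a pole at x = 0.
It is a regular singular point because x P_1(x) = p(x) = 2 - 3x and x^2 P_2(x) = q(x) = -x^2 - 3x - 2 are polynomials, hence analytic at x = 0.
p(0) = 2,  q(0) = -2.
Indicial equation: r(r-1) + p(0) r + q(0) = 0, i.e. r^2 + (p(0) - 1) r + q(0) = 0, i.e. r^2 + 1 r - 2 = 0.
Discriminant: (1)^2 - 4(-2) = 9, so r = (-1 ± 3)/2.
Solving: r_1 = 1, r_2 = -2.

indicial: r^2 + 1 r - 2 = 0; roots r_1 = 1, r_2 = -2


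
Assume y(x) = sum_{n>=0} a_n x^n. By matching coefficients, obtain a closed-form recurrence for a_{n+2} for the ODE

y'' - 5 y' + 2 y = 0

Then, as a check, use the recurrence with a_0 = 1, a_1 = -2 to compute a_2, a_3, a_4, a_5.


Substitute y = sum_n a_n x^n.
y''(x) has coefficient (n+2)(n+1) a_{n+2} at x^n;
-5 y'(x) has coefficient -5 (n+1) a_{n+1} at x^n;
2 y(x) has coefficient 2 a_n at x^n.
Matching x^n: (n+2)(n+1) a_{n+2} - 5 (n+1) a_{n+1} + 2 a_n = 0.
Thus a_{n+2} = [5 (n+1) a_{n+1} - 2 a_n] / ((n+1)(n+2)).

Check with a_0 = 1, a_1 = -2 (apply the recurrence for n = 0, 1, 2, 3): a_0 = 1, a_1 = -2, a_2 = -6, a_3 = -28/3, a_4 = -32/3, a_5 = -146/15.

a_(n+2) = [5 (n+1) a_(n+1) - 2 a_n] / ((n+1)(n+2)); check: a_0 = 1, a_1 = -2, a_2 = -6, a_3 = -28/3, a_4 = -32/3, a_5 = -146/15


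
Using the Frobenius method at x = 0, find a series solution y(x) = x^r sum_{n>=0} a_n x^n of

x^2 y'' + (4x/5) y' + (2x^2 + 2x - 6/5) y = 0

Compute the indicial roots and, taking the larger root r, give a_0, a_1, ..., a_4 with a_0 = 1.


Write in Frobenius form y'' + (p(x)/x) y' + (q(x)/x^2) y = 0:
  p(x) = 4/5,  q(x) = 2x^2 + 2x - 6/5.
Indicial equation: r(r-1) + (4/5) r + (-6/5) = 0 -> roots r_1 = 6/5, r_2 = -1.
Take r = r_1 = 6/5. Let y(x) = x^r sum_{n>=0} a_n x^n with a_0 = 1.
Substitute y = x^r sum a_n x^n and match x^{r+n}. The recurrence is
  D(n) a_n + 2 a_{n-1} + 2 a_{n-2} = 0,  where D(n) = (r+n)(r+n-1) + (4/5)(r+n) + (-6/5).
  a_n = [-2 a_{n-1} - 2 a_{n-2}] / D(n).
Since the indicial polynomial factors as (r - r_1)(r - r_2), D(n) = (r_1 + n - r_1)(r_1 + n - r_2) = n(n + 11/5).
Evaluating step by step (a_0 = 1):
  n = 1: D(1) = 1(1 + 11/5) = 16/5; numerator = -2(1) = -2; a_1 = (-2)/(16/5) = -5/8
  n = 2: D(2) = 2(2 + 11/5) = 42/5; numerator = -2(-5/8) - 2(1) = -3/4; a_2 = (-3/4)/(42/5) = -5/56
  n = 3: D(3) = 3(3 + 11/5) = 78/5; numerator = -2(-5/56) - 2(-5/8) = 10/7; a_3 = (10/7)/(78/5) = 25/273
  n = 4: D(4) = 4(4 + 11/5) = 124/5; numerator = -2(25/273) - 2(-5/56) = -5/1092; a_4 = (-5/1092)/(124/5) = -25/135408

r = 6/5; a_0 = 1; a_1 = -5/8; a_2 = -5/56; a_3 = 25/273; a_4 = -25/135408


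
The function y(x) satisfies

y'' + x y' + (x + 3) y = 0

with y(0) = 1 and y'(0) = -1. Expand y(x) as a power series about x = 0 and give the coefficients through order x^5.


Ansatz: y(x) = sum_{n>=0} a_n x^n, so y'(x) = sum_{n>=1} n a_n x^(n-1) and y''(x) = sum_{n>=2} n(n-1) a_n x^(n-2).
Substitute into P(x) y'' + Q(x) y' + R(x) y = 0 with P(x) = 1, Q(x) = x, R(x) = x + 3, and match powers of x.
Initial conditions: a_0 = 1, a_1 = -1.
Setting the coefficient of each power of x to zero and solving order by order (substituting the coefficients already found):
  x^0: 2 a_2 + 3 a_0 = 0  ->  2 a_2 = -3 a_0 = -3  ->  a_2 = -3/2
  x^1: 6 a_3 + 4 a_1 + a_0 = 0  ->  6 a_3 = -4 a_1 - a_0 = 3  ->  a_3 = 1/2
  x^2: 12 a_4 + 5 a_2 + a_1 = 0  ->  12 a_4 = -5 a_2 - a_1 = 17/2  ->  a_4 = 17/24
  x^3: 20 a_5 + 6 a_3 + a_2 = 0  ->  20 a_5 = -6 a_3 - a_2 = -3/2  ->  a_5 = -3/40
Truncated series: y(x) = 1 - x - (3/2) x^2 + (1/2) x^3 + (17/24) x^4 - (3/40) x^5 + O(x^6).

a_0 = 1; a_1 = -1; a_2 = -3/2; a_3 = 1/2; a_4 = 17/24; a_5 = -3/40


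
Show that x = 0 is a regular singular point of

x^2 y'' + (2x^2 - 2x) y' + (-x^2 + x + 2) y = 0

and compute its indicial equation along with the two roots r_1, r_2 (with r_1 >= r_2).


Divide by x^2 to reach normal form y'' + P_1(x) y' + P_2(x) y = 0 with P_1(x) = 2 - 2/x and P_2(x) = -1 + 1/x + 2/x^2.
x = 0 is a singular point because the y'-coefficient 2 - 2/x has a pole at x = 0 and the y-coefficient -1 + 1/x + 2/x^2 has a pole at x = 0.
It is a regular singular point because x P_1(x) = p(x) = 2x - 2 and x^2 P_2(x) = q(x) = -x^2 + x + 2 are polynomials, hence analytic at x = 0.
p(0) = -2,  q(0) = 2.
Indicial equation: r(r-1) + p(0) r + q(0) = 0, i.e. r^2 + (p(0) - 1) r + q(0) = 0, i.e. r^2 - 3 r + 2 = 0.
Discriminant: (-3)^2 - 4(2) = 1, so r = (3 ± 1)/2.
Solving: r_1 = 2, r_2 = 1.

indicial: r^2 - 3 r + 2 = 0; roots r_1 = 2, r_2 = 1
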